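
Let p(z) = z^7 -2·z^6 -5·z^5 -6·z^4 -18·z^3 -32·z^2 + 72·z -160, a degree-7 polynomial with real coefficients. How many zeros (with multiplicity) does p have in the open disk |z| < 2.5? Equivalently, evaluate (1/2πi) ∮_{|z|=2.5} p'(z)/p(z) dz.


The zeros of p are: (-2 + 1i), (-2 - 1i), (1 + 1i), (1 - 1i), (0 + 2i), (0 - 2i), 4.
Their magnitudes are: 2.236, 2.236, 1.414, 1.414, 2, 2, 4.
Zeros with |z| < R = 2.5: (-2 + 1i), (-2 - 1i), (1 + 1i), (1 - 1i), (0 + 2i), (0 - 2i).
Count = 6.
By the argument principle, (1/2πi) ∮_{|z|=R} p'(z)/p(z) dz equals exactly this count.

Number of zeros inside |z| < 2.5: 6.


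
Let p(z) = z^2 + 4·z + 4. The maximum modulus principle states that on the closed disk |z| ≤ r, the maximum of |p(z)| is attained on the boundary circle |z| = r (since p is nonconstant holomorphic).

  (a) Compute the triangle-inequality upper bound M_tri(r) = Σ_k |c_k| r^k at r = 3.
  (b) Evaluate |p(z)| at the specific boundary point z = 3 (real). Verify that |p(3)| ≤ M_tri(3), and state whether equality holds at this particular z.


Coefficients: c_0 = 4, c_1 = 4, c_2 = 1. Radius r = 3.
Part (a). Triangle bound: M_tri(r) = Σ_k |c_k| r^k
  = |4|·3^0 + |4|·3^1 + |1|·3^2
  = 4 + 12 + 9 = 25.
This bounds M(r) := max_{|z|=r} |p(z)| from above; equality holds iff all terms c_k z^k can be made to align in phase at a single z on |z|=r.
Part (b). At z = 3 (real, on the circle |z| = r):
  p(3) = (4)·3^0 + (4)·3^1 + (1)·3^2 = 25.
  |p(3)| = 25.
Since all nonzero coefficients share the same sign, |p(3)| = 25 = M_tri(3); the triangle bound is attained at z = 3, so in fact M(r) = 25.

M_tri(3) = 25; |p(3)| = 25; equality at z=3: yes.


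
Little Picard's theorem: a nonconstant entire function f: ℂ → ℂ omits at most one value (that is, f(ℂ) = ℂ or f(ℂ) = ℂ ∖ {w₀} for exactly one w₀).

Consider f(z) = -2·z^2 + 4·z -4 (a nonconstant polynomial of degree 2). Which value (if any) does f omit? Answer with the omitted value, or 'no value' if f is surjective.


Little Picard bounds the complement of f(ℂ) to at most one point.
For every w ∈ ℂ, the equation p(z) − w = 0 is a nonconstant polynomial in z and hence has at least one root by the fundamental theorem of algebra. So p is surjective onto ℂ, omitting no value.

Omitted value: no value.


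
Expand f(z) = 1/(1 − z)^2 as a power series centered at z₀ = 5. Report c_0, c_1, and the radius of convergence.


Let w = z − z₀, so z = z₀ + w.
Then 1 − z = 1 − (z₀ + w) = (1 − z₀) − w = -4 − w.
f(z) = 1/(-4 − w)^2 = (1/(-4)^2) · (1 − w/(-4))^{−2}.
By the binomial series (1−u)^{−2} = Σ_{n≥0} C(n+1, 1) u^n for |u|<1, with u = w/(-4):
  c_n = C(n+1, 1) / (-4)^(n+2).
  c_0 = 1/(-4)^2 = 1/16.
  c_1 = 2/(-4)^3 = -1/32.
The series is valid for |w/d| < 1, i.e. |z − z₀| < |d|.
Radius of convergence: R = |1 − z₀| = |-4| = 4 (distance from z₀ to the singularity z = 1).

c_0 = 1/16, c_1 = -1/32; R = 4.


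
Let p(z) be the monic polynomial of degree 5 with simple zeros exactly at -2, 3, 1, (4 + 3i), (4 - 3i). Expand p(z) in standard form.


The polynomial is p(z) = ∏_{α ∈ S} (z − α), where S = {-2, 3, 1, (4 + 3i), (4 - 3i)}.
Expanding the product yields: p(z) = z^5 -10·z^4 + 36·z^3 -4·z^2 -173·z + 150.
Note conjugate pairs combine to real quadratics: (z − (4+3i))(z − (4−3i)) = z² − 8z + 25.
The resulting polynomial has degree 5 and real coefficients as required.

p(z) = z^5 -10·z^4 + 36·z^3 -4·z^2 -173·z + 150.


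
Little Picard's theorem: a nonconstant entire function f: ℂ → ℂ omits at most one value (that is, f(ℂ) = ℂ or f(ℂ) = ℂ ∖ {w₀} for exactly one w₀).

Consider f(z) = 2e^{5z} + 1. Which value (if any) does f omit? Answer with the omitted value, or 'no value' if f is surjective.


Little Picard bounds the complement of f(ℂ) to at most one point.
e^{5z} is never zero on ℂ, so 2·e^{5z} takes every value in ℂ ∖ {0}. Adding 1 shifts the range to ℂ ∖ {1}. Thus f omits exactly the value 1.

Omitted value: 1.


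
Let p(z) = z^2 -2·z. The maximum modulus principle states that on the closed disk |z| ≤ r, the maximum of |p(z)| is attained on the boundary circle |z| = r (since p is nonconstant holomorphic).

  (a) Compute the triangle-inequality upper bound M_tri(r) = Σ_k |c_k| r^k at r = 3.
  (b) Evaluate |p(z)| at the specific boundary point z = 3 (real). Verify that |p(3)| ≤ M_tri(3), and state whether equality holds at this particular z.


Coefficients: c_0 = 0, c_1 = -2, c_2 = 1. Radius r = 3.
Part (a). Triangle bound: M_tri(r) = Σ_k |c_k| r^k
  = |0|·3^0 + |-2|·3^1 + |1|·3^2
  = 0 + 6 + 9 = 15.
This bounds M(r) := max_{|z|=r} |p(z)| from above; equality holds iff all terms c_k z^k can be made to align in phase at a single z on |z|=r.
Part (b). At z = 3 (real, on the circle |z| = r):
  p(3) = (0)·3^0 + (-2)·3^1 + (1)·3^2 = 3.
  |p(3)| = 3.
Check: |p(3)| = 3 ≤ 15 = M_tri(3). ✓ Equality does not hold at z = 3 (the coefficients have mixed signs, so the terms do not all align in phase there).

M_tri(3) = 15; |p(3)| = 3; equality at z=3: no.


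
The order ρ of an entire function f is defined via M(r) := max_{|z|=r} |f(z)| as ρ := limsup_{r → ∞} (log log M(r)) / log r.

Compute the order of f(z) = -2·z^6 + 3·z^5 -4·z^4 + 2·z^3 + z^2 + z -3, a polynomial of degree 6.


|f(z)| ≤ Σ|c_k|·r^k = O(r^6) as r → ∞. Polynomial growth is O(e^{r^ε}) for every ε > 0 (since r^6/e^{r^ε} → 0), so ρ ≤ ε for all ε > 0, i.e. ρ = 0. Every nonconstant polynomial has order 0.
Therefore ρ = 0.

Order ρ = 0.


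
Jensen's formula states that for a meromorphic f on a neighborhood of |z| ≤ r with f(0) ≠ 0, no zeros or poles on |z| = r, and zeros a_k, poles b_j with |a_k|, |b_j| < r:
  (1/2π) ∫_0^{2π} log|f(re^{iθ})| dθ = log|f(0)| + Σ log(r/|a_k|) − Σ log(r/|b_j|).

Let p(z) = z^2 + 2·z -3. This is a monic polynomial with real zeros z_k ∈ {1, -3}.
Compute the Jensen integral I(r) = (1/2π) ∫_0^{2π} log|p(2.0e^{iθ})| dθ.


Zeros: -3, 1; r = 2.0.
Inside |z| < r: 1. Outside (|z| ≥ r): -3.
p(0) = -3, so log|p(0)| = log(3) = 1.0986.
Apply Jensen: I(r) = log|p(0)| + Σ_k log(r/|z_k|), summed over zeros inside |z| < r.
  log(r/|z_k|) for z_k = 1: log(2.0/1) = 0.6931
  Outside zeros (-3) contribute nothing to the Jensen sum.
Sum over inside zeros: 0.6931.
I(r) = log|p(0)| + (inside sum) = 1.0986 + 0.6931 = 1.7918.
Note: since some zeros are outside |z| ≤ r, the simplified n·log(r) form does NOT apply — only the inside zeros contribute.

I(r) ≈ 1.7918.


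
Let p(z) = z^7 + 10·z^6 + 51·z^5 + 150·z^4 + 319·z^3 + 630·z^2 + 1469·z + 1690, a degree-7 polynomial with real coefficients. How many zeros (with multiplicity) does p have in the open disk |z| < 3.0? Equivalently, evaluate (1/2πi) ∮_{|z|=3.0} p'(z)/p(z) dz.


The zeros of p are: (1 + 2i), (1 - 2i), (-2 + 3i), (-2 - 3i), (-3 + 2i), (-3 - 2i), -2.
Their magnitudes are: 2.236, 2.236, 3.606, 3.606, 3.606, 3.606, 2.
Zeros with |z| < R = 3.0: (1 + 2i), (1 - 2i), -2.
Count = 3.
By the argument principle, (1/2πi) ∮_{|z|=R} p'(z)/p(z) dz equals exactly this count.

Number of zeros inside |z| < 3.0: 3.


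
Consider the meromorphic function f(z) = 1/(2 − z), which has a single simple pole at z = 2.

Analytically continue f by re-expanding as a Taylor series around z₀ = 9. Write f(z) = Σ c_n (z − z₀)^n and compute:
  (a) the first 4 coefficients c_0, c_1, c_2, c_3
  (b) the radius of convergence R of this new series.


Let w = z − z₀, so z = z₀ + w.
Then 2 − z = 2 − (z₀ + w) = (2 − z₀) − w = -7 − w.
f(z) = 1/(-7 − w) = (1/(-7)) · 1/(1 − w/(-7)) = Σ_{n≥0} w^n / (-7)^(n+1).
So c_n = 1/(-7)^(n+1):
  c_0 = 1/(-7)^1 = -1/7.
  c_1 = 1/(-7)^2 = 1/49.
  c_2 = 1/(-7)^3 = -1/343.
  c_3 = 1/(-7)^4 = 1/2401.
The series is valid for |w/d| < 1, i.e. |z − z₀| < |d|.
Radius of convergence: R = |2 − z₀| = |-7| = 7 (distance from z₀ to the singularity z = 2).

c_0 = -1/7, c_1 = 1/49, c_2 = -1/343, c_3 = 1/2401; R = 7.


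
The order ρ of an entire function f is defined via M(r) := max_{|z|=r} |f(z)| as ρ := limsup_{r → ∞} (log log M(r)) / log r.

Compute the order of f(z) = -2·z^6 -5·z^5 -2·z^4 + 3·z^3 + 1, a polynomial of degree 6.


|f(z)| ≤ Σ|c_k|·r^k = O(r^6) as r → ∞. Polynomial growth is O(e^{r^ε}) for every ε > 0 (since r^6/e^{r^ε} → 0), so ρ ≤ ε for all ε > 0, i.e. ρ = 0. Every nonconstant polynomial has order 0.
Therefore ρ = 0.

Order ρ = 0.


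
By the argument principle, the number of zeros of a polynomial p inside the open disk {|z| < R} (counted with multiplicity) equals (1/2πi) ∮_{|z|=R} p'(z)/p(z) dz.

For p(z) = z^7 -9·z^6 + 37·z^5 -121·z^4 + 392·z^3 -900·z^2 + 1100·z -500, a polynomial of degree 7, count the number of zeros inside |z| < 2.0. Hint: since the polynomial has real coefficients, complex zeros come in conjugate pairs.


The zeros of p are: (-1 + 3i), (-1 - 3i), (3 + 1i), (3 - 1i), (2 + 1i), (2 - 1i), 1.
Their magnitudes are: 3.162, 3.162, 3.162, 3.162, 2.236, 2.236, 1.
Zeros with |z| < R = 2.0: 1.
Count = 1.
By the argument principle, (1/2πi) ∮_{|z|=R} p'(z)/p(z) dz equals exactly this count.

Number of zeros inside |z| < 2.0: 1.


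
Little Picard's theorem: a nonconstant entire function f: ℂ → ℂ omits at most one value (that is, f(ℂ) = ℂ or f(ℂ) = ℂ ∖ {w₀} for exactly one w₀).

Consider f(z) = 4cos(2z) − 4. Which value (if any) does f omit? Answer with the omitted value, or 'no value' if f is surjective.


Little Picard bounds the complement of f(ℂ) to at most one point.
cos is entire and surjective onto ℂ: for every w ∈ ℂ, cos(ζ) = w has a solution ζ ∈ ℂ (e.g., via the complex inverse arccos). With ζ = 2z this gives z = ζ/(2). Then 4·cos(2z) takes every value in 4·ℂ = ℂ, and adding -4 is a bijection of ℂ. So f is surjective and omits no value. (Note: only on the real line is cos bounded by [−1, 1].)

Omitted value: no value.


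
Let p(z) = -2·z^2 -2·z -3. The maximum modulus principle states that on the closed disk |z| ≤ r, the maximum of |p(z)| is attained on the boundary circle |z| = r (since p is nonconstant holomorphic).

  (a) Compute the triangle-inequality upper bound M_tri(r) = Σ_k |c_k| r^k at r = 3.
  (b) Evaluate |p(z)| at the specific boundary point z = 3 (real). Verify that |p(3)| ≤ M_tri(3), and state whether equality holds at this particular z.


Coefficients: c_0 = -3, c_1 = -2, c_2 = -2. Radius r = 3.
Part (a). Triangle bound: M_tri(r) = Σ_k |c_k| r^k
  = |-3|·3^0 + |-2|·3^1 + |-2|·3^2
  = 3 + 6 + 18 = 27.
This bounds M(r) := max_{|z|=r} |p(z)| from above; equality holds iff all terms c_k z^k can be made to align in phase at a single z on |z|=r.
Part (b). At z = 3 (real, on the circle |z| = r):
  p(3) = (-3)·3^0 + (-2)·3^1 + (-2)·3^2 = -27.
  |p(3)| = 27.
Since all nonzero coefficients share the same sign, |p(3)| = 27 = M_tri(3); the triangle bound is attained at z = 3, so in fact M(r) = 27.

M_tri(3) = 27; |p(3)| = 27; equality at z=3: yes.


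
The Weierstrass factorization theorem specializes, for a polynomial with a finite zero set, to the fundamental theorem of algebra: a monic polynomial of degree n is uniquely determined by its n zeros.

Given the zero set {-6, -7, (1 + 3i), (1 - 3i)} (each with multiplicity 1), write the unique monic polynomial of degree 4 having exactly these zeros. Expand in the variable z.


The polynomial is p(z) = ∏_{α ∈ S} (z − α), where S = {-6, -7, (1 + 3i), (1 - 3i)}.
Expanding the product yields: p(z) = z^4 + 11·z^3 + 26·z^2 + 46·z + 420.
Note conjugate pairs combine to real quadratics: (z − (1+3i))(z − (1−3i)) = z² − 2z + 10.
The resulting polynomial has degree 4 and real coefficients as required.

p(z) = z^4 + 11·z^3 + 26·z^2 + 46·z + 420.


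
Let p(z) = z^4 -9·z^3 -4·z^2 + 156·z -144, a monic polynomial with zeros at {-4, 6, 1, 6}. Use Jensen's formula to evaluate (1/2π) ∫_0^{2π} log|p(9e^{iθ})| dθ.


Zeros: -4, 1, 6, 6; r = 9.
Inside |z| < r: -4, 1, 6, 6. Outside (|z| ≥ r): ∅.
p(0) = -144, so log|p(0)| = log(144) = 4.9698.
Apply Jensen: I(r) = log|p(0)| + Σ_k log(r/|z_k|), summed over zeros inside |z| < r.
  log(r/|z_k|) for z_k = -4: log(9/4) = 0.8109
  log(r/|z_k|) for z_k = 6: log(9/6) = 0.4055
  log(r/|z_k|) for z_k = 1: log(9/1) = 2.1972
  log(r/|z_k|) for z_k = 6: log(9/6) = 0.4055
Sum over inside zeros: 3.8191.
I(r) = log|p(0)| + (inside sum) = 4.9698 + 3.8191 = 8.7889.
Closed form (all zeros inside, monic): I(r) = n·log(r) = 4·log(9) = 8.7889. ✓

I(r) ≈ 8.7889.


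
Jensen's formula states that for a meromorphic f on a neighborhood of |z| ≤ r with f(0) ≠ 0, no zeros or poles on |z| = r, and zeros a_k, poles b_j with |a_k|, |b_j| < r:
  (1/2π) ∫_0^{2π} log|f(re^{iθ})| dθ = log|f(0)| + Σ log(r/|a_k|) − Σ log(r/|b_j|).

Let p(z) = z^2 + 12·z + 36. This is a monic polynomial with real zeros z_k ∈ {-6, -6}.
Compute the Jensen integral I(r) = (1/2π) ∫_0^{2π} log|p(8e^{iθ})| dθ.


Zeros: -6, -6; r = 8.
Inside |z| < r: -6, -6. Outside (|z| ≥ r): ∅.
p(0) = 36, so log|p(0)| = log(36) = 3.5835.
Apply Jensen: I(r) = log|p(0)| + Σ_k log(r/|z_k|), summed over zeros inside |z| < r.
  log(r/|z_k|) for z_k = -6: log(8/6) = 0.2877
  log(r/|z_k|) for z_k = -6: log(8/6) = 0.2877
Sum over inside zeros: 0.5754.
I(r) = log|p(0)| + (inside sum) = 3.5835 + 0.5754 = 4.1589.
Closed form (all zeros inside, monic): I(r) = n·log(r) = 2·log(8) = 4.1589. ✓

I(r) ≈ 4.1589.


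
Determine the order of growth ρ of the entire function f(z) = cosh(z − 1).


cosh(w) is a linear combination of e^{iw} and e^{−iw} (or e^w, e^{−w} in the hyperbolic case), so |cosh(w)| ≤ e^{|w|}. With w = z − 1, |w| ≤ 1|z| + 1 = 1r + 1 on |z| = r, giving M(r) ≤ e^{1r + 1}, so ρ ≤ 1. On a suitable ray (z = it for sin/cos; z = t for sinh/cosh, t real → ∞), |cosh(z − 1)| grows like e^{1|t|}/2, so ρ ≥ 1. Hence ρ = 1.
Therefore ρ = 1.

Order ρ = 1.


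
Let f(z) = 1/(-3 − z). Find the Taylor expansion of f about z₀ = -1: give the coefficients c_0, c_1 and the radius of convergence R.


Let w = z − z₀, so z = z₀ + w.
Then -3 − z = -3 − (z₀ + w) = (-3 − z₀) − w = -2 − w.
f(z) = 1/(-2 − w) = (1/(-2)) · 1/(1 − w/(-2)) = Σ_{n≥0} w^n / (-2)^(n+1).
So c_n = 1/(-2)^(n+1):
  c_0 = 1/(-2)^1 = -1/2.
  c_1 = 1/(-2)^2 = 1/4.
The series is valid for |w/d| < 1, i.e. |z − z₀| < |d|.
Radius of convergence: R = |-3 − z₀| = |-2| = 2 (distance from z₀ to the singularity z = -3).

c_0 = -1/2, c_1 = 1/4; R = 2.


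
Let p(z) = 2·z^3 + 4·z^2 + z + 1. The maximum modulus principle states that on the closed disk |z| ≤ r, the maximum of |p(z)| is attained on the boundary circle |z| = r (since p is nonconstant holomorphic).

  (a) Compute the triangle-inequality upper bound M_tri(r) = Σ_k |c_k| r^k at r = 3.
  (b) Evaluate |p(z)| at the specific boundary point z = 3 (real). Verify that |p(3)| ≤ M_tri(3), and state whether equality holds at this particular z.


Coefficients: c_0 = 1, c_1 = 1, c_2 = 4, c_3 = 2. Radius r = 3.
Part (a). Triangle bound: M_tri(r) = Σ_k |c_k| r^k
  = |1|·3^0 + |1|·3^1 + |4|·3^2 + |2|·3^3
  = 1 + 3 + 36 + 54 = 94.
This bounds M(r) := max_{|z|=r} |p(z)| from above; equality holds iff all terms c_k z^k can be made to align in phase at a single z on |z|=r.
Part (b). At z = 3 (real, on the circle |z| = r):
  p(3) = (1)·3^0 + (1)·3^1 + (4)·3^2 + (2)·3^3 = 94.
  |p(3)| = 94.
Since all nonzero coefficients share the same sign, |p(3)| = 94 = M_tri(3); the triangle bound is attained at z = 3, so in fact M(r) = 94.

M_tri(3) = 94; |p(3)| = 94; equality at z=3: yes.


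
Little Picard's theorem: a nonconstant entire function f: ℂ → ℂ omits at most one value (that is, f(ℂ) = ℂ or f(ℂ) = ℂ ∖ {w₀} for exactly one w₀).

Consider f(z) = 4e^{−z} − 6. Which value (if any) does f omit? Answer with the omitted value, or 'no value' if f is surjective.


Little Picard bounds the complement of f(ℂ) to at most one point.
e^{−z} is never zero on ℂ, so 4·e^{−z} takes every value in ℂ ∖ {0}. Adding -6 shifts the range to ℂ ∖ {-6}. Thus f omits exactly the value -6.

Omitted value: -6.


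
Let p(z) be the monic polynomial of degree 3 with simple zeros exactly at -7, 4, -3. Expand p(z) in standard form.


The polynomial is p(z) = ∏_{α ∈ S} (z − α), where S = {-7, 4, -3}.
Expanding the product yields: p(z) = z^3 + 6·z^2 -19·z -84.
The resulting polynomial has degree 3 and real coefficients as required.

p(z) = z^3 + 6·z^2 -19·z -84.


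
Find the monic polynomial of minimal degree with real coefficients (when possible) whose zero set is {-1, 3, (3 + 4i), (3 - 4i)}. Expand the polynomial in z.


The polynomial is p(z) = ∏_{α ∈ S} (z − α), where S = {-1, 3, (3 + 4i), (3 - 4i)}.
Expanding the product yields: p(z) = z^4 -8·z^3 + 34·z^2 -32·z -75.
Note conjugate pairs combine to real quadratics: (z − (3+4i))(z − (3−4i)) = z² − 6z + 25.
The resulting polynomial has degree 4 and real coefficients as required.

p(z) = z^4 -8·z^3 + 34·z^2 -32·z -75.


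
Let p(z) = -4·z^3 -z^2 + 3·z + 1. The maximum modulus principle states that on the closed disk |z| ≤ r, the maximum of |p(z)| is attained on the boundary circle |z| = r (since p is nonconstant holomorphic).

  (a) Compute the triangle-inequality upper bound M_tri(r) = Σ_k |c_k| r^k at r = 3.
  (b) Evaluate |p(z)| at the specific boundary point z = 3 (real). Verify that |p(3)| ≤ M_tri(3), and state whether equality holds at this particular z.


Coefficients: c_0 = 1, c_1 = 3, c_2 = -1, c_3 = -4. Radius r = 3.
Part (a). Triangle bound: M_tri(r) = Σ_k |c_k| r^k
  = |1|·3^0 + |3|·3^1 + |-1|·3^2 + |-4|·3^3
  = 1 + 9 + 9 + 108 = 127.
This bounds M(r) := max_{|z|=r} |p(z)| from above; equality holds iff all terms c_k z^k can be made to align in phase at a single z on |z|=r.
Part (b). At z = 3 (real, on the circle |z| = r):
  p(3) = (1)·3^0 + (3)·3^1 + (-1)·3^2 + (-4)·3^3 = -107.
  |p(3)| = 107.
Check: |p(3)| = 107 ≤ 127 = M_tri(3). ✓ Equality does not hold at z = 3 (the coefficients have mixed signs, so the terms do not all align in phase there).

M_tri(3) = 127; |p(3)| = 107; equality at z=3: no.


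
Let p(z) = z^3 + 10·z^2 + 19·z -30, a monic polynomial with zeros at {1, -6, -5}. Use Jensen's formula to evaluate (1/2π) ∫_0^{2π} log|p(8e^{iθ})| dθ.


Zeros: -6, -5, 1; r = 8.
Inside |z| < r: -6, -5, 1. Outside (|z| ≥ r): ∅.
p(0) = -30, so log|p(0)| = log(30) = 3.4012.
Apply Jensen: I(r) = log|p(0)| + Σ_k log(r/|z_k|), summed over zeros inside |z| < r.
  log(r/|z_k|) for z_k = 1: log(8/1) = 2.0794
  log(r/|z_k|) for z_k = -6: log(8/6) = 0.2877
  log(r/|z_k|) for z_k = -5: log(8/5) = 0.4700
Sum over inside zeros: 2.8371.
I(r) = log|p(0)| + (inside sum) = 3.4012 + 2.8371 = 6.2383.
Closed form (all zeros inside, monic): I(r) = n·log(r) = 3·log(8) = 6.2383. ✓

I(r) ≈ 6.2383.


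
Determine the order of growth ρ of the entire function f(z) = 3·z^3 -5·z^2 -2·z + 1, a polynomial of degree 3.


|f(z)| ≤ Σ|c_k|·r^k = O(r^3) as r → ∞. Polynomial growth is O(e^{r^ε}) for every ε > 0 (since r^3/e^{r^ε} → 0), so ρ ≤ ε for all ε > 0, i.e. ρ = 0. Every nonconstant polynomial has order 0.
Therefore ρ = 0.

Order ρ = 0.


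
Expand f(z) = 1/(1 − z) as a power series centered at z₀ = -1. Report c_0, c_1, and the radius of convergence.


Let w = z − z₀, so z = z₀ + w.
Then 1 − z = 1 − (z₀ + w) = (1 − z₀) − w = 2 − w.
f(z) = 1/(2 − w) = (1/(2)) · 1/(1 − w/(2)) = Σ_{n≥0} w^n / (2)^(n+1).
So c_n = 1/(2)^(n+1):
  c_0 = 1/(2)^1 = 1/2.
  c_1 = 1/(2)^2 = 1/4.
The series is valid for |w/d| < 1, i.e. |z − z₀| < |d|.
Radius of convergence: R = |1 − z₀| = |2| = 2 (distance from z₀ to the singularity z = 1).

c_0 = 1/2, c_1 = 1/4; R = 2.


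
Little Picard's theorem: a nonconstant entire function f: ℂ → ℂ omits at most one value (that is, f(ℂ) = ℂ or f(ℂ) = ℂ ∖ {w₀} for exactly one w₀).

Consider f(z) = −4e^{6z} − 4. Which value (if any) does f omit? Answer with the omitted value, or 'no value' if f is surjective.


Little Picard bounds the complement of f(ℂ) to at most one point.
e^{6z} is never zero on ℂ, so -4·e^{6z} takes every value in ℂ ∖ {0}. Adding -4 shifts the range to ℂ ∖ {-4}. Thus f omits exactly the value -4.

Omitted value: -4.


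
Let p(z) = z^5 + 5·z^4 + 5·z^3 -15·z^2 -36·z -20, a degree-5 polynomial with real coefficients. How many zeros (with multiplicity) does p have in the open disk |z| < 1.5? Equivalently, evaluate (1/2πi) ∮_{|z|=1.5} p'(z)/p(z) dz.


The zeros of p are: -1, -2, (-2 + 1i), (-2 - 1i), 2.
Their magnitudes are: 1, 2, 2.236, 2.236, 2.
Zeros with |z| < R = 1.5: -1.
Count = 1.
By the argument principle, (1/2πi) ∮_{|z|=R} p'(z)/p(z) dz equals exactly this count.

Number of zeros inside |z| < 1.5: 1.


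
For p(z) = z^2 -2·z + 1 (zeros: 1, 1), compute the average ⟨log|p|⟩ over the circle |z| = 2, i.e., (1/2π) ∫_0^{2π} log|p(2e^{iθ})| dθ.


Zeros: 1, 1; r = 2.
Inside |z| < r: 1, 1. Outside (|z| ≥ r): ∅.
p(0) = 1, so log|p(0)| = log(1) = 0.0000.
Apply Jensen: I(r) = log|p(0)| + Σ_k log(r/|z_k|), summed over zeros inside |z| < r.
  log(r/|z_k|) for z_k = 1: log(2/1) = 0.6931
  log(r/|z_k|) for z_k = 1: log(2/1) = 0.6931
Sum over inside zeros: 1.3863.
I(r) = log|p(0)| + (inside sum) = 0.0000 + 1.3863 = 1.3863.
Closed form (all zeros inside, monic): I(r) = n·log(r) = 2·log(2) = 1.3863. ✓

I(r) ≈ 1.3863.


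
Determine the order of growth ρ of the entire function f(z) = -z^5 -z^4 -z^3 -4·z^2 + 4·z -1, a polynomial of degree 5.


|f(z)| ≤ Σ|c_k|·r^k = O(r^5) as r → ∞. Polynomial growth is O(e^{r^ε}) for every ε > 0 (since r^5/e^{r^ε} → 0), so ρ ≤ ε for all ε > 0, i.e. ρ = 0. Every nonconstant polynomial has order 0.
Therefore ρ = 0.

Order ρ = 0.


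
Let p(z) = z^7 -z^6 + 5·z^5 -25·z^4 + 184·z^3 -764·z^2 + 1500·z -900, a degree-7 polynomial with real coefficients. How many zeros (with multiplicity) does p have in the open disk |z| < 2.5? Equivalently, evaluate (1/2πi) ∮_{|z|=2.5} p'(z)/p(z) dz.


The zeros of p are: (1 + 3i), (1 - 3i), (-3 + 3i), (-3 - 3i), 1, (2 + 1i), (2 - 1i).
Their magnitudes are: 3.162, 3.162, 4.243, 4.243, 1, 2.236, 2.236.
Zeros with |z| < R = 2.5: 1, (2 + 1i), (2 - 1i).
Count = 3.
By the argument principle, (1/2πi) ∮_{|z|=R} p'(z)/p(z) dz equals exactly this count.

Number of zeros inside |z| < 2.5: 3.


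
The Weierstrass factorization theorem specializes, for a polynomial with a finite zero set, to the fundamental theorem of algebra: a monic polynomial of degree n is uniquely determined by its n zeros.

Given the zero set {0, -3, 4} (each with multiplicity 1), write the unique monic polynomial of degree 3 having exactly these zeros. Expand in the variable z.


The polynomial is p(z) = ∏_{α ∈ S} (z − α), where S = {0, -3, 4}.
Expanding the product yields: p(z) = z^3 -z^2 -12·z.
The resulting polynomial has degree 3 and real coefficients as required.

p(z) = z^3 -z^2 -12·z.


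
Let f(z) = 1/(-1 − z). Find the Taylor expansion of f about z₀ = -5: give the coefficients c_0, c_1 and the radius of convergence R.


Let w = z − z₀, so z = z₀ + w.
Then -1 − z = -1 − (z₀ + w) = (-1 − z₀) − w = 4 − w.
f(z) = 1/(4 − w) = (1/(4)) · 1/(1 − w/(4)) = Σ_{n≥0} w^n / (4)^(n+1).
So c_n = 1/(4)^(n+1):
  c_0 = 1/(4)^1 = 1/4.
  c_1 = 1/(4)^2 = 1/16.
The series is valid for |w/d| < 1, i.e. |z − z₀| < |d|.
Radius of convergence: R = |-1 − z₀| = |4| = 4 (distance from z₀ to the singularity z = -1).

c_0 = 1/4, c_1 = 1/16; R = 4.


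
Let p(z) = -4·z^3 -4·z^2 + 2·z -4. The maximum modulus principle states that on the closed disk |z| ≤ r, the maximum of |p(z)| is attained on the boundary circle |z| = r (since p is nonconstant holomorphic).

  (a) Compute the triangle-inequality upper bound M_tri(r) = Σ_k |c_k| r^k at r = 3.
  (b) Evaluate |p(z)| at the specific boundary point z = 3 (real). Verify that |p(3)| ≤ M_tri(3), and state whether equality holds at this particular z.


Coefficients: c_0 = -4, c_1 = 2, c_2 = -4, c_3 = -4. Radius r = 3.
Part (a). Triangle bound: M_tri(r) = Σ_k |c_k| r^k
  = |-4|·3^0 + |2|·3^1 + |-4|·3^2 + |-4|·3^3
  = 4 + 6 + 36 + 108 = 154.
This bounds M(r) := max_{|z|=r} |p(z)| from above; equality holds iff all terms c_k z^k can be made to align in phase at a single z on |z|=r.
Part (b). At z = 3 (real, on the circle |z| = r):
  p(3) = (-4)·3^0 + (2)·3^1 + (-4)·3^2 + (-4)·3^3 = -142.
  |p(3)| = 142.
Check: |p(3)| = 142 ≤ 154 = M_tri(3). ✓ Equality does not hold at z = 3 (the coefficients have mixed signs, so the terms do not all align in phase there).

M_tri(3) = 154; |p(3)| = 142; equality at z=3: no.


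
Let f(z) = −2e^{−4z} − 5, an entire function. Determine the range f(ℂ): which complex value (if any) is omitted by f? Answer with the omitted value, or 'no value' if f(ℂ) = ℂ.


Little Picard bounds the complement of f(ℂ) to at most one point.
e^{−4z} is never zero on ℂ, so -2·e^{−4z} takes every value in ℂ ∖ {0}. Adding -5 shifts the range to ℂ ∖ {-5}. Thus f omits exactly the value -5.

Omitted value: -5.


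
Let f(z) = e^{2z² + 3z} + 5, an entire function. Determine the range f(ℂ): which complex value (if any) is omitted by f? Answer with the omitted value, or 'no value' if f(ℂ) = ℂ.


Little Picard bounds the complement of f(ℂ) to at most one point.
The exponent g(z) = 2z² + 3z is a nonconstant polynomial, hence surjective onto ℂ. So e^{g(z)} takes every value in {e^w : w ∈ ℂ} = ℂ ∖ {0}. Adding 5 shifts the range to ℂ ∖ {5}. f omits exactly 5.

Omitted value: 5.


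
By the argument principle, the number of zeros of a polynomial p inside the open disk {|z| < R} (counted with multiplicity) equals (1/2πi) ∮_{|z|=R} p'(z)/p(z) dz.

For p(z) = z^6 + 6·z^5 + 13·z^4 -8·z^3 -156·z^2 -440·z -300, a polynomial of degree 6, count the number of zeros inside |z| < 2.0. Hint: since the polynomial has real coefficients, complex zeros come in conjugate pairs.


The zeros of p are: (-1 + 3i), (-1 - 3i), -1, (-3 + 1i), (-3 - 1i), 3.
Their magnitudes are: 3.162, 3.162, 1, 3.162, 3.162, 3.
Zeros with |z| < R = 2.0: -1.
Count = 1.
By the argument principle, (1/2πi) ∮_{|z|=R} p'(z)/p(z) dz equals exactly this count.

Number of zeros inside |z| < 2.0: 1.


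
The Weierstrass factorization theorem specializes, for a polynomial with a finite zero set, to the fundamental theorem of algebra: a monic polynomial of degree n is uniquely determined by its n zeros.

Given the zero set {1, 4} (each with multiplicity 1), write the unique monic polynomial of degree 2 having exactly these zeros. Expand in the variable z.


The polynomial is p(z) = ∏_{α ∈ S} (z − α), where S = {1, 4}.
Expanding the product yields: p(z) = z^2 -5·z + 4.
The resulting polynomial has degree 2 and real coefficients as required.

p(z) = z^2 -5·z + 4.


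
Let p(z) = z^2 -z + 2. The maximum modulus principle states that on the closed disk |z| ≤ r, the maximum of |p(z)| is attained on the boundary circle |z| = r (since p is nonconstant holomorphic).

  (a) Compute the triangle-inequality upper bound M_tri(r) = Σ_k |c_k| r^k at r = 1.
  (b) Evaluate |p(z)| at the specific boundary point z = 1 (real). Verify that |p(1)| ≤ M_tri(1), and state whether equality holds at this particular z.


Coefficients: c_0 = 2, c_1 = -1, c_2 = 1. Radius r = 1.
Part (a). Triangle bound: M_tri(r) = Σ_k |c_k| r^k
  = |2|·1^0 + |-1|·1^1 + |1|·1^2
  = 2 + 1 + 1 = 4.
This bounds M(r) := max_{|z|=r} |p(z)| from above; equality holds iff all terms c_k z^k can be made to align in phase at a single z on |z|=r.
Part (b). At z = 1 (real, on the circle |z| = r):
  p(1) = (2)·1^0 + (-1)·1^1 + (1)·1^2 = 2.
  |p(1)| = 2.
Check: |p(1)| = 2 ≤ 4 = M_tri(1). ✓ Equality does not hold at z = 1 (the coefficients have mixed signs, so the terms do not all align in phase there).

M_tri(1) = 4; |p(1)| = 2; equality at z=1: no.


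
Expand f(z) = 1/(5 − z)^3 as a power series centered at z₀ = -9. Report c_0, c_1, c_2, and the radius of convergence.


Let w = z − z₀, so z = z₀ + w.
Then 5 − z = 5 − (z₀ + w) = (5 − z₀) − w = 14 − w.
f(z) = 1/(14 − w)^3 = (1/(14)^3) · (1 − w/(14))^{−3}.
By the binomial series (1−u)^{−3} = Σ_{n≥0} C(n+2, 2) u^n for |u|<1, with u = w/(14):
  c_n = C(n+2, 2) / (14)^(n+3).
  c_0 = 1/(14)^3 = 1/2744.
  c_1 = 3/(14)^4 = 3/38416.
  c_2 = 6/(14)^5 = 3/268912.
The series is valid for |w/d| < 1, i.e. |z − z₀| < |d|.
Radius of convergence: R = |5 − z₀| = |14| = 14 (distance from z₀ to the singularity z = 5).

c_0 = 1/2744, c_1 = 3/38416, c_2 = 3/268912; R = 14.


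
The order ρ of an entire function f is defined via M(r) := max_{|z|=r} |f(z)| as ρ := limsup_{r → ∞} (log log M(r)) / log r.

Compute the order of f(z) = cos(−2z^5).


Write cos(w) = (e^{iw} ± e^{−iw})/(2 or 2i), so |cos(w)| ≤ e^{|w|}. With w = −2z^5, |w| ≤ 2r^5 + 0 on |z|=r, giving M(r) ≤ e^{2r^5 + 0} and ρ ≤ 5. For the lower bound, choose z on |z|=r with -2z^5 purely imaginary of modulus 2r^5; then |cos(−2z^5)| grows like e^{2r^5}/2, so ρ ≥ 5. Hence ρ = 5.
Therefore ρ = 5.

Order ρ = 5.


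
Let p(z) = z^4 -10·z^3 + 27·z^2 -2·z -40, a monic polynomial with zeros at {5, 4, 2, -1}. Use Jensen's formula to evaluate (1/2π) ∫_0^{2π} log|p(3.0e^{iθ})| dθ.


Zeros: -1, 2, 4, 5; r = 3.0.
Inside |z| < r: -1, 2. Outside (|z| ≥ r): 4, 5.
p(0) = -40, so log|p(0)| = log(40) = 3.6889.
Apply Jensen: I(r) = log|p(0)| + Σ_k log(r/|z_k|), summed over zeros inside |z| < r.
  log(r/|z_k|) for z_k = 2: log(3.0/2) = 0.4055
  log(r/|z_k|) for z_k = -1: log(3.0/1) = 1.0986
  Outside zeros (4, 5) contribute nothing to the Jensen sum.
Sum over inside zeros: 1.5041.
I(r) = log|p(0)| + (inside sum) = 3.6889 + 1.5041 = 5.1930.
Note: since some zeros are outside |z| ≤ r, the simplified n·log(r) form does NOT apply — only the inside zeros contribute.

I(r) ≈ 5.1930.


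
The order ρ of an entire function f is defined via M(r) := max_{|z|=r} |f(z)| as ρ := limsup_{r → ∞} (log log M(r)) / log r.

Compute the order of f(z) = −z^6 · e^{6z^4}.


M(r) = max_{|z|=r} |-1|·|z|^6·|e^{6z^4}| = 1·r^6 · e^{6r^4} (the factors attain their maxima compatibly on |z|=r). Then log M(r) = log 1 + 6·log r + 6r^4, dominated by the last term, so log log M(r) ~ 4·log r. The polynomial factor -1z^6 contributes only a log r term and does not affect the order. ρ = 4.
Therefore ρ = 4.

Order ρ = 4.


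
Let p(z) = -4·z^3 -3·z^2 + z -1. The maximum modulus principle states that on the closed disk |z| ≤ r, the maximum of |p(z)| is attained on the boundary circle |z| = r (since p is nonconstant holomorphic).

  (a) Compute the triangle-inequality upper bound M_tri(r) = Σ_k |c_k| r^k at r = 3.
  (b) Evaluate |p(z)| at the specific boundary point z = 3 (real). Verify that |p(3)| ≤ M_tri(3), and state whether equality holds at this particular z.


Coefficients: c_0 = -1, c_1 = 1, c_2 = -3, c_3 = -4. Radius r = 3.
Part (a). Triangle bound: M_tri(r) = Σ_k |c_k| r^k
  = |-1|·3^0 + |1|·3^1 + |-3|·3^2 + |-4|·3^3
  = 1 + 3 + 27 + 108 = 139.
This bounds M(r) := max_{|z|=r} |p(z)| from above; equality holds iff all terms c_k z^k can be made to align in phase at a single z on |z|=r.
Part (b). At z = 3 (real, on the circle |z| = r):
  p(3) = (-1)·3^0 + (1)·3^1 + (-3)·3^2 + (-4)·3^3 = -133.
  |p(3)| = 133.
Check: |p(3)| = 133 ≤ 139 = M_tri(3). ✓ Equality does not hold at z = 3 (the coefficients have mixed signs, so the terms do not all align in phase there).

M_tri(3) = 139; |p(3)| = 133; equality at z=3: no.


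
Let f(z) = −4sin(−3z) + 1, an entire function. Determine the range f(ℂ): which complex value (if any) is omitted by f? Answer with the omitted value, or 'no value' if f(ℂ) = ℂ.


Little Picard bounds the complement of f(ℂ) to at most one point.
sin is entire and surjective onto ℂ: for every w ∈ ℂ, sin(ζ) = w has a solution ζ ∈ ℂ (e.g., via the complex inverse arcsin). With ζ = −3z this gives z = ζ/(-3). Then -4·sin(−3z) takes every value in -4·ℂ = ℂ, and adding 1 is a bijection of ℂ. So f is surjective and omits no value. (Note: only on the real line is sin bounded by [−1, 1].)

Omitted value: no value.


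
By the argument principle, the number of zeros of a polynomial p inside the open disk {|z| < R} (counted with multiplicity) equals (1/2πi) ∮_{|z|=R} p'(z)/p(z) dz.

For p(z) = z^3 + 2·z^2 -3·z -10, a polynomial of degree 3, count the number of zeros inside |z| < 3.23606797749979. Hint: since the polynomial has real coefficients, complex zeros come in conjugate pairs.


The zeros of p are: (-2 + 1i), (-2 - 1i), 2.
Their magnitudes are: 2.236, 2.236, 2.
Zeros with |z| < R = 3.23606797749979: (-2 + 1i), (-2 - 1i), 2.
Count = 3.
By the argument principle, (1/2πi) ∮_{|z|=R} p'(z)/p(z) dz equals exactly this count.

Number of zeros inside |z| < 3.23606797749979: 3.


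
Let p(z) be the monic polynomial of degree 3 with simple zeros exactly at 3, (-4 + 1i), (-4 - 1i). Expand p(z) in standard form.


The polynomial is p(z) = ∏_{α ∈ S} (z − α), where S = {3, (-4 + 1i), (-4 - 1i)}.
Expanding the product yields: p(z) = z^3 + 5·z^2 -7·z -51.
Note conjugate pairs combine to real quadratics: (z − (-4+1i))(z − (-4−1i)) = z² + 8z + 17.
The resulting polynomial has degree 3 and real coefficients as required.

p(z) = z^3 + 5·z^2 -7·z -51.


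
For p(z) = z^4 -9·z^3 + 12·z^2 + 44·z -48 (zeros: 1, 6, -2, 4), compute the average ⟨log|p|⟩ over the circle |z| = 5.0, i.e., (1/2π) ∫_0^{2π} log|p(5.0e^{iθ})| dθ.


Zeros: -2, 1, 4, 6; r = 5.0.
Inside |z| < r: -2, 1, 4. Outside (|z| ≥ r): 6.
p(0) = -48, so log|p(0)| = log(48) = 3.8712.
Apply Jensen: I(r) = log|p(0)| + Σ_k log(r/|z_k|), summed over zeros inside |z| < r.
  log(r/|z_k|) for z_k = 1: log(5.0/1) = 1.6094
  log(r/|z_k|) for z_k = -2: log(5.0/2) = 0.9163
  log(r/|z_k|) for z_k = 4: log(5.0/4) = 0.2231
  Outside zeros (6) contribute nothing to the Jensen sum.
Sum over inside zeros: 2.7489.
I(r) = log|p(0)| + (inside sum) = 3.8712 + 2.7489 = 6.6201.
Note: since some zeros are outside |z| ≤ r, the simplified n·log(r) form does NOT apply — only the inside zeros contribute.

I(r) ≈ 6.6201.


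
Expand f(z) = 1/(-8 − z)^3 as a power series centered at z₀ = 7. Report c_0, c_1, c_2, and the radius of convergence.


Let w = z − z₀, so z = z₀ + w.
Then -8 − z = -8 − (z₀ + w) = (-8 − z₀) − w = -15 − w.
f(z) = 1/(-15 − w)^3 = (1/(-15)^3) · (1 − w/(-15))^{−3}.
By the binomial series (1−u)^{−3} = Σ_{n≥0} C(n+2, 2) u^n for |u|<1, with u = w/(-15):
  c_n = C(n+2, 2) / (-15)^(n+3).
  c_0 = 1/(-15)^3 = -1/3375.
  c_1 = 3/(-15)^4 = 1/16875.
  c_2 = 6/(-15)^5 = -2/253125.
The series is valid for |w/d| < 1, i.e. |z − z₀| < |d|.
Radius of convergence: R = |-8 − z₀| = |-15| = 15 (distance from z₀ to the singularity z = -8).

c_0 = -1/3375, c_1 = 1/16875, c_2 = -2/253125; R = 15.


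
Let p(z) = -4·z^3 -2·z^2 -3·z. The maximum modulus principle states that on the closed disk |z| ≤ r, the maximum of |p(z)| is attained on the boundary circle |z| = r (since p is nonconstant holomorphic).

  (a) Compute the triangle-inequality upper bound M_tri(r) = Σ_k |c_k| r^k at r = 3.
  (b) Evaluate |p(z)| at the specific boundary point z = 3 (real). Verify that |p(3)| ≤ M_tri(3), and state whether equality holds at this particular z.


Coefficients: c_0 = 0, c_1 = -3, c_2 = -2, c_3 = -4. Radius r = 3.
Part (a). Triangle bound: M_tri(r) = Σ_k |c_k| r^k
  = |0|·3^0 + |-3|·3^1 + |-2|·3^2 + |-4|·3^3
  = 0 + 9 + 18 + 108 = 135.
This bounds M(r) := max_{|z|=r} |p(z)| from above; equality holds iff all terms c_k z^k can be made to align in phase at a single z on |z|=r.
Part (b). At z = 3 (real, on the circle |z| = r):
  p(3) = (0)·3^0 + (-3)·3^1 + (-2)·3^2 + (-4)·3^3 = -135.
  |p(3)| = 135.
Since all nonzero coefficients share the same sign, |p(3)| = 135 = M_tri(3); the triangle bound is attained at z = 3, so in fact M(r) = 135.

M_tri(3) = 135; |p(3)| = 135; equality at z=3: yes.


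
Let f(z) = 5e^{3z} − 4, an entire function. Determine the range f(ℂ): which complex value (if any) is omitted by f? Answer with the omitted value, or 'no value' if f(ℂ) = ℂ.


Little Picard bounds the complement of f(ℂ) to at most one point.
e^{3z} is never zero on ℂ, so 5·e^{3z} takes every value in ℂ ∖ {0}. Adding -4 shifts the range to ℂ ∖ {-4}. Thus f omits exactly the value -4.

Omitted value: -4.


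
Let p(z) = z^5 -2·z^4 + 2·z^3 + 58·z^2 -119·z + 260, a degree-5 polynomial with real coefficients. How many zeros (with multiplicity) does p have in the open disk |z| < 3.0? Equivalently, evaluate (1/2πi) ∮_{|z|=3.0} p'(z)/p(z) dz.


The zeros of p are: (2 + 3i), (2 - 3i), (1 + 2i), (1 - 2i), -4.
Their magnitudes are: 3.606, 3.606, 2.236, 2.236, 4.
Zeros with |z| < R = 3.0: (1 + 2i), (1 - 2i).
Count = 2.
By the argument principle, (1/2πi) ∮_{|z|=R} p'(z)/p(z) dz equals exactly this count.

Number of zeros inside |z| < 3.0: 2.


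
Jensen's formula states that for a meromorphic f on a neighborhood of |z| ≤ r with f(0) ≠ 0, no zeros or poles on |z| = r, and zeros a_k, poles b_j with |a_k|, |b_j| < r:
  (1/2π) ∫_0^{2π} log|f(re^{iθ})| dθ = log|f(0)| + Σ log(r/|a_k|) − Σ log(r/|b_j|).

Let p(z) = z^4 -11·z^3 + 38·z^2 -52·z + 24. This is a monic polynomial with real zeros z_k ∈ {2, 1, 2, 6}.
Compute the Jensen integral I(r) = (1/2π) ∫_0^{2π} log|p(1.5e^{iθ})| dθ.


Zeros: 1, 2, 2, 6; r = 1.5.
Inside |z| < r: 1. Outside (|z| ≥ r): 2, 2, 6.
p(0) = 24, so log|p(0)| = log(24) = 3.1781.
Apply Jensen: I(r) = log|p(0)| + Σ_k log(r/|z_k|), summed over zeros inside |z| < r.
  log(r/|z_k|) for z_k = 1: log(1.5/1) = 0.4055
  Outside zeros (2, 2, 6) contribute nothing to the Jensen sum.
Sum over inside zeros: 0.4055.
I(r) = log|p(0)| + (inside sum) = 3.1781 + 0.4055 = 3.5835.
Note: since some zeros are outside |z| ≤ r, the simplified n·log(r) form does NOT apply — only the inside zeros contribute.

I(r) ≈ 3.5835.


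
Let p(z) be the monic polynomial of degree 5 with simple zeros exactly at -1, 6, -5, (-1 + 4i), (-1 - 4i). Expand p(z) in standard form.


The polynomial is p(z) = ∏_{α ∈ S} (z − α), where S = {-1, 6, -5, (-1 + 4i), (-1 - 4i)}.
Expanding the product yields: p(z) = z^5 + 2·z^4 -14·z^3 -92·z^2 -587·z -510.
Note conjugate pairs combine to real quadratics: (z − (-1+4i))(z − (-1−4i)) = z² + 2z + 17.
The resulting polynomial has degree 5 and real coefficients as required.

p(z) = z^5 + 2·z^4 -14·z^3 -92·z^2 -587·z -510.


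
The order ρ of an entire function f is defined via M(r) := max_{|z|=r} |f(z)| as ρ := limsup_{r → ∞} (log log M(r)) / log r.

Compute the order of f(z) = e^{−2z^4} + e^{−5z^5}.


Each summand is entire of order 4 and 5 respectively (as in the single-exponential case). The order of a sum is at most the max of the orders, so ρ ≤ 5. For the lower bound: on |z|=r choose arg z so that -5z^5 is real positive; then |e^{-5z^5}| = e^{5r^5} while |e^{-2z^4}| ≤ e^{2r^4} = o(e^{5r^5}). So |f| ≥ e^{5r^5}(1 − o(1)) and ρ ≥ 5. Hence ρ = max(4, 5) = 5.
Therefore ρ = 5.

Order ρ = 5.


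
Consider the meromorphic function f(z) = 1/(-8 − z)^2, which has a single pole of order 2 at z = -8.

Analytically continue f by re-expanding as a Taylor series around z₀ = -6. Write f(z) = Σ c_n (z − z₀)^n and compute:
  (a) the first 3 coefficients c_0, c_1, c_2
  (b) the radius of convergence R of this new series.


Let w = z − z₀, so z = z₀ + w.
Then -8 − z = -8 − (z₀ + w) = (-8 − z₀) − w = -2 − w.
f(z) = 1/(-2 − w)^2 = (1/(-2)^2) · (1 − w/(-2))^{−2}.
By the binomial series (1−u)^{−2} = Σ_{n≥0} C(n+1, 1) u^n for |u|<1, with u = w/(-2):
  c_n = C(n+1, 1) / (-2)^(n+2).
  c_0 = 1/(-2)^2 = 1/4.
  c_1 = 2/(-2)^3 = -1/4.
  c_2 = 3/(-2)^4 = 3/16.
The series is valid for |w/d| < 1, i.e. |z − z₀| < |d|.
Radius of convergence: R = |-8 − z₀| = |-2| = 2 (distance from z₀ to the singularity z = -8).

c_0 = 1/4, c_1 = -1/4, c_2 = 3/16; R = 2.
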